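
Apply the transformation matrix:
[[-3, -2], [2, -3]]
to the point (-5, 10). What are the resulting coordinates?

Matrix multiplication:
[[-3, -2], [2, -3]] × [-5, 10]ᵀ
= [(-3)(-5) + (-2)(10), (2)(-5) + (-3)(10)]ᵀ
= [-5, -40]ᵀ
Result: (-5, -40)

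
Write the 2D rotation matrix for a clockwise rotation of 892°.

Rotation matrix formula: [[cos θ, -sin θ], [sin θ, cos θ]]
A clockwise rotation by 892° is equivalent to a counterclockwise rotation by -892°.
For θ = -892°:
cos(-892°) = -0.9903
sin(-892°) = -0.1392
Result: [[-0.9903, 0.1392], [-0.1392, -0.9903]]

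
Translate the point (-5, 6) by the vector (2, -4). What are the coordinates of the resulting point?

Translation by (2, -4) (homogeneous matrix [[1, 0, 2], [0, 1, -4], [0, 0, 1]]):
x' = -5 + 2 = -3
y' = 6 + -4 = 2
Result: (-3, 2)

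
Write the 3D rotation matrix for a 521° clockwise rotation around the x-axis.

Rotation matrix for clockwise 521° around x-axis:
A clockwise rotation by 521° is a counterclockwise rotation by -521°.
cos(-521°) = -0.9455, sin(-521°) = -0.3256
Result: [[1, 0, 0], [0, -0.9455, 0.3256], [0, -0.3256, -0.9455]]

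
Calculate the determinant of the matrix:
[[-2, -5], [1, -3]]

For a 2×2 matrix [[a, b], [c, d]], det = ad - bc
det = (-2)(-3) - (-5)(1) = 6 - -5 = 11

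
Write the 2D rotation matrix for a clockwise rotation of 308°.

Rotation matrix formula: [[cos θ, -sin θ], [sin θ, cos θ]]
A clockwise rotation by 308° is equivalent to a counterclockwise rotation by -308°.
For θ = -308°:
cos(-308°) = 0.6157
sin(-308°) = 0.7880
Result: [[0.6157, -0.7880], [0.7880, 0.6157]]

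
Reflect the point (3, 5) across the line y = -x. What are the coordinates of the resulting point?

Reflection across line y = -x: (3, 5) → (-5, -3)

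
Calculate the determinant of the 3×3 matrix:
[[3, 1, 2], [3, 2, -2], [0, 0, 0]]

Expansion along first row:
det = 3·det([[2,-2],[0,0]]) - 1·det([[3,-2],[0,0]]) + 2·det([[3,2],[0,0]])
    = 3·(2·0 - -2·0) - 1·(3·0 - -2·0) + 2·(3·0 - 2·0)
    = 3·0 - 1·0 + 2·0
    = 0 + 0 + 0 = 0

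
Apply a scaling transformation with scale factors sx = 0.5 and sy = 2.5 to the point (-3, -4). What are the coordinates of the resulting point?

Scaling matrix:
[[0.50, 0], [0, 2.50]]
Result: (-3 × 0.5, -4 × 2.5) = (-1.5, -10)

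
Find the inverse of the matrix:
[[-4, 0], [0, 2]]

For [[a,b],[c,d]], inverse = (1/det)·[[d,-b],[-c,a]]
det = (-4)(2) - (0)(0) = -8 - 0 = -8
Inverse = (1/-8)·[[2, 0], [0, -4]]
= [[-1/4, 0], [0, 1/2]]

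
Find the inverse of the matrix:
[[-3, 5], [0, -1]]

For [[a,b],[c,d]], inverse = (1/det)·[[d,-b],[-c,a]]
det = (-3)(-1) - (5)(0) = 3 - 0 = 3
Inverse = (1/3)·[[-1, -5], [0, -3]]
= [[-1/3, -5/3], [0, -1]]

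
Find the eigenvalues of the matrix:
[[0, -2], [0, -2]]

Characteristic equation: det(A - λI) = 0
λ² - (trace)λ + (det) = 0
trace = 0 + -2 = -2, det = (0)(-2) - (-2)(0) = 0
λ² - (-2)λ + (0) = 0
λ = (-2 ± √((-2)² - 4·(0))) / 2 = (-2 ± √4) / 2
Solving: λ = -2, 0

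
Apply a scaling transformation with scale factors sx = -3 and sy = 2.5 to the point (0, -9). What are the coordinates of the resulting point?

Scaling matrix:
[[-3, 0], [0, 2.50]]
Result: (0 × -3, -9 × 2.5) = (0, -22.5)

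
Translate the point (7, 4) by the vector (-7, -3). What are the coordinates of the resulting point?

Translation by (-7, -3) (homogeneous matrix [[1, 0, -7], [0, 1, -3], [0, 0, 1]]):
x' = 7 + -7 = 0
y' = 4 + -3 = 1
Result: (0, 1)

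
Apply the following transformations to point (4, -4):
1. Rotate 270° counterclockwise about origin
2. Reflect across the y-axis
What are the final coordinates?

Step 1: Rotate 270° → (-4, -4)
Step 2: Reflect across y-axis → (4, -4)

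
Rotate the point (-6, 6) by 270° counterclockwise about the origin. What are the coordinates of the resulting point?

Rotation matrix for 270°: [[cos 270°, -sin 270°], [sin 270°, cos 270°]] = [[0, 1], [-1, 0]]
[[0, 1], [-1, 0]] × [-6, 6]ᵀ = [6, 6]ᵀ
Result: (6, 6)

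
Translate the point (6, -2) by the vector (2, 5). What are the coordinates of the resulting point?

Translation by (2, 5) (homogeneous matrix [[1, 0, 2], [0, 1, 5], [0, 0, 1]]):
x' = 6 + 2 = 8
y' = -2 + 5 = 3
Result: (8, 3)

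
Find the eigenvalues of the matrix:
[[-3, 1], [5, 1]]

Characteristic equation: det(A - λI) = 0
λ² - (trace)λ + (det) = 0
trace = -3 + 1 = -2, det = (-3)(1) - (1)(5) = -8
λ² - (-2)λ + (-8) = 0
λ = (-2 ± √((-2)² - 4·(-8))) / 2 = (-2 ± √36) / 2
Solving: λ = -4, 2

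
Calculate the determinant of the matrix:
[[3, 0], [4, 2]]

For a 2×2 matrix [[a, b], [c, d]], det = ad - bc
det = (3)(2) - (0)(4) = 6 - 0 = 6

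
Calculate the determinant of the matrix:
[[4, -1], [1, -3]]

For a 2×2 matrix [[a, b], [c, d]], det = ad - bc
det = (4)(-3) - (-1)(1) = -12 - -1 = -11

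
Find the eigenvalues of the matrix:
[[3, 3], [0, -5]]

Characteristic equation: det(A - λI) = 0
λ² - (trace)λ + (det) = 0
trace = 3 + -5 = -2, det = (3)(-5) - (3)(0) = -15
λ² - (-2)λ + (-15) = 0
λ = (-2 ± √((-2)² - 4·(-15))) / 2 = (-2 ± √64) / 2
Solving: λ = -5, 3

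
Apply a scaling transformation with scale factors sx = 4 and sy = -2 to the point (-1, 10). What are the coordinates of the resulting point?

Scaling matrix:
[[4, 0], [0, -2]]
Result: (-1 × 4, 10 × -2) = (-4, -20)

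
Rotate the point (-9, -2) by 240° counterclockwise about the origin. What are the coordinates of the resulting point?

Rotation matrix for 240°: [[cos 240°, -sin 240°], [sin 240°, cos 240°]] ≈ [[-0.500000, 0.866025], [-0.866025, -0.500000]]
[[-0.500000, 0.866025], [-0.866025, -0.500000]] × [-9, -2]ᵀ ≈ [2.7679, 8.7942]ᵀ
Result: (2.7679, 8.7942)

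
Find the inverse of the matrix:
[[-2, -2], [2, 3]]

For [[a,b],[c,d]], inverse = (1/det)·[[d,-b],[-c,a]]
det = (-2)(3) - (-2)(2) = -6 - -4 = -2
Inverse = (1/-2)·[[3, 2], [-2, -2]]
= [[-3/2, -1], [1, 1]]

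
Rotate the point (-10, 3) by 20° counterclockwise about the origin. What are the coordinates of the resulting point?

Rotation matrix for 20°: [[cos 20°, -sin 20°], [sin 20°, cos 20°]] ≈ [[0.939693, -0.342020], [0.342020, 0.939693]]
[[0.939693, -0.342020], [0.342020, 0.939693]] × [-10, 3]ᵀ ≈ [-10.4230, -0.6011]ᵀ
Result: (-10.4230, -0.6011)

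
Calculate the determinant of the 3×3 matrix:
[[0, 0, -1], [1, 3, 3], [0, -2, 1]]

Expansion along first row:
det = 0·det([[3,3],[-2,1]]) - 0·det([[1,3],[0,1]]) + -1·det([[1,3],[0,-2]])
    = 0·(3·1 - 3·-2) - 0·(1·1 - 3·0) + -1·(1·-2 - 3·0)
    = 0·9 - 0·1 + -1·-2
    = 0 + 0 + 2 = 2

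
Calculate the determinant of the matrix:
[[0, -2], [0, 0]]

For a 2×2 matrix [[a, b], [c, d]], det = ad - bc
det = (0)(0) - (-2)(0) = 0 - 0 = 0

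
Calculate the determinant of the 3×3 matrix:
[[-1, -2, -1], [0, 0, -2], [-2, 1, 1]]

Expansion along first row:
det = -1·det([[0,-2],[1,1]]) - -2·det([[0,-2],[-2,1]]) + -1·det([[0,0],[-2,1]])
    = -1·(0·1 - -2·1) - -2·(0·1 - -2·-2) + -1·(0·1 - 0·-2)
    = -1·2 - -2·-4 + -1·0
    = -2 + -8 + 0 = -10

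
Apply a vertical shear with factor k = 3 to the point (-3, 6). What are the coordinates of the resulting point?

Shear matrix for vertical shear with factor k = 3:
[[1, 0], [3, 1]]
Result: (-3, 6) → (-3, -3)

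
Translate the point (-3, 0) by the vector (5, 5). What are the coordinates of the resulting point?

Translation by (5, 5) (homogeneous matrix [[1, 0, 5], [0, 1, 5], [0, 0, 1]]):
x' = -3 + 5 = 2
y' = 0 + 5 = 5
Result: (2, 5)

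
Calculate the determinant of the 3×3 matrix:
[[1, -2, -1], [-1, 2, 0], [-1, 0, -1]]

Expansion along first row:
det = 1·det([[2,0],[0,-1]]) - -2·det([[-1,0],[-1,-1]]) + -1·det([[-1,2],[-1,0]])
    = 1·(2·-1 - 0·0) - -2·(-1·-1 - 0·-1) + -1·(-1·0 - 2·-1)
    = 1·-2 - -2·1 + -1·2
    = -2 + 2 + -2 = -2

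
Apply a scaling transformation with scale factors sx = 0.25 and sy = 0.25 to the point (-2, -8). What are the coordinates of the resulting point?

Scaling matrix:
[[0.25, 0], [0, 0.25]]
Result: (-2 × 0.25, -8 × 0.25) = (-0.5, -2)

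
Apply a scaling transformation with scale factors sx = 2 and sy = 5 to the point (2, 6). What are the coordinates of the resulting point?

Scaling matrix:
[[2, 0], [0, 5]]
Result: (2 × 2, 6 × 5) = (4, 30)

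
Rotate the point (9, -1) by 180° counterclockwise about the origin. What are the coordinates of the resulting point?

Rotation matrix for 180°: [[cos 180°, -sin 180°], [sin 180°, cos 180°]] = [[-1, 0], [0, -1]]
[[-1, 0], [0, -1]] × [9, -1]ᵀ = [-9, 1]ᵀ
Result: (-9, 1)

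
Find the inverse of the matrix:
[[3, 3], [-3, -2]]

For [[a,b],[c,d]], inverse = (1/det)·[[d,-b],[-c,a]]
det = (3)(-2) - (3)(-3) = -6 - -9 = 3
Inverse = (1/3)·[[-2, -3], [3, 3]]
= [[-2/3, -1], [1, 1]]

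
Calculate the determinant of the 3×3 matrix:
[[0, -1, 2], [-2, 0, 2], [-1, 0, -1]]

Expansion along first row:
det = 0·det([[0,2],[0,-1]]) - -1·det([[-2,2],[-1,-1]]) + 2·det([[-2,0],[-1,0]])
    = 0·(0·-1 - 2·0) - -1·(-2·-1 - 2·-1) + 2·(-2·0 - 0·-1)
    = 0·0 - -1·4 + 2·0
    = 0 + 4 + 0 = 4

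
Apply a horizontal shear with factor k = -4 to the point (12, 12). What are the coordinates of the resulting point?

Shear matrix for horizontal shear with factor k = -4:
[[1, -4], [0, 1]]
Result: (12, 12) → (-36, 12)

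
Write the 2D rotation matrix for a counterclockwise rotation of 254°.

Rotation matrix formula: [[cos θ, -sin θ], [sin θ, cos θ]]
For θ = 254°:
cos(254°) = -0.2756
sin(254°) = -0.9613
Result: [[-0.2756, 0.9613], [-0.9613, -0.2756]]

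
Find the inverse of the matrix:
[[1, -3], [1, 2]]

For [[a,b],[c,d]], inverse = (1/det)·[[d,-b],[-c,a]]
det = (1)(2) - (-3)(1) = 2 - -3 = 5
Inverse = (1/5)·[[2, 3], [-1, 1]]
= [[2/5, 3/5], [-1/5, 1/5]]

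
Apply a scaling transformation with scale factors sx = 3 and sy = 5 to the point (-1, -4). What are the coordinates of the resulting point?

Scaling matrix:
[[3, 0], [0, 5]]
Result: (-1 × 3, -4 × 5) = (-3, -20)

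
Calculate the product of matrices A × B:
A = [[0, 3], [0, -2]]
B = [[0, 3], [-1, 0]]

Matrix multiplication:
C[0][0] = 0×0 + 3×-1 = -3
C[0][1] = 0×3 + 3×0 = 0
C[1][0] = 0×0 + -2×-1 = 2
C[1][1] = 0×3 + -2×0 = 0
Result: [[-3, 0], [2, 0]]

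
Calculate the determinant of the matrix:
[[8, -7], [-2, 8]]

For a 2×2 matrix [[a, b], [c, d]], det = ad - bc
det = (8)(8) - (-7)(-2) = 64 - 14 = 50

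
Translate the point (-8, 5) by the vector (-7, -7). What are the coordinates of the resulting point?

Translation by (-7, -7) (homogeneous matrix [[1, 0, -7], [0, 1, -7], [0, 0, 1]]):
x' = -8 + -7 = -15
y' = 5 + -7 = -2
Result: (-15, -2)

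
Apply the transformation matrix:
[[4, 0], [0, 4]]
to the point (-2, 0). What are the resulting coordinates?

Matrix multiplication:
[[4, 0], [0, 4]] × [-2, 0]ᵀ
= [(4)(-2) + (0)(0), (0)(-2) + (4)(0)]ᵀ
= [-8, 0]ᵀ
Result: (-8, 0)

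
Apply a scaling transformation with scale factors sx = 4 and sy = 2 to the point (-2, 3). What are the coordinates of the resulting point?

Scaling matrix:
[[4, 0], [0, 2]]
Result: (-2 × 4, 3 × 2) = (-8, 6)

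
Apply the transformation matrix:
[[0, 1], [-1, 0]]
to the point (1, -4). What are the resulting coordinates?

Matrix multiplication:
[[0, 1], [-1, 0]] × [1, -4]ᵀ
= [(0)(1) + (1)(-4), (-1)(1) + (0)(-4)]ᵀ
= [-4, -1]ᵀ
Result: (-4, -1)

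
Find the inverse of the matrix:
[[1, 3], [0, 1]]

For [[a,b],[c,d]], inverse = (1/det)·[[d,-b],[-c,a]]
det = (1)(1) - (3)(0) = 1 - 0 = 1
Inverse = [[1, -3], [0, 1]]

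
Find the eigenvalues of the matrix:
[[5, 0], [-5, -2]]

Characteristic equation: det(A - λI) = 0
λ² - (trace)λ + (det) = 0
trace = 5 + -2 = 3, det = (5)(-2) - (0)(-5) = -10
λ² - (3)λ + (-10) = 0
λ = (3 ± √((3)² - 4·(-10))) / 2 = (3 ± √49) / 2
Solving: λ = -2, 5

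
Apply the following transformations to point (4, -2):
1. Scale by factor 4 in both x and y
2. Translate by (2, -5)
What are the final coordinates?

Step 1: Scale (4, -2) by 4 → (16, -8)
Step 2: Translate by (2, -5) → (18, -13)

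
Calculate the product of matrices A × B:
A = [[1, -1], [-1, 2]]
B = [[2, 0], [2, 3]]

Matrix multiplication:
C[0][0] = 1×2 + -1×2 = 0
C[0][1] = 1×0 + -1×3 = -3
C[1][0] = -1×2 + 2×2 = 2
C[1][1] = -1×0 + 2×3 = 6
Result: [[0, -3], [2, 6]]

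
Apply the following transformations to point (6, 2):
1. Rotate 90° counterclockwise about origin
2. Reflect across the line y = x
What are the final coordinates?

Step 1: Rotate 90° → (-2, 6)
Step 2: Reflect across line y = x → (6, -2)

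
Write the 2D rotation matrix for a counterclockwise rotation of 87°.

Rotation matrix formula: [[cos θ, -sin θ], [sin θ, cos θ]]
For θ = 87°:
cos(87°) = 0.0523
sin(87°) = 0.9986
Result: [[0.0523, -0.9986], [0.9986, 0.0523]]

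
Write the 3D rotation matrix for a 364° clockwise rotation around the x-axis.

Rotation matrix for clockwise 364° around x-axis:
A clockwise rotation by 364° is a counterclockwise rotation by -364°.
cos(-364°) = 0.9976, sin(-364°) = -0.0698
Result: [[1, 0, 0], [0, 0.9976, 0.0698], [0, -0.0698, 0.9976]]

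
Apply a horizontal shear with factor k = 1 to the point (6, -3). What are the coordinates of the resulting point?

Shear matrix for horizontal shear with factor k = 1:
[[1, 1], [0, 1]]
Result: (6, -3) → (3, -3)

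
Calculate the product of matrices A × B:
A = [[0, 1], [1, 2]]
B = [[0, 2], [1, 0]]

Matrix multiplication:
C[0][0] = 0×0 + 1×1 = 1
C[0][1] = 0×2 + 1×0 = 0
C[1][0] = 1×0 + 2×1 = 2
C[1][1] = 1×2 + 2×0 = 2
Result: [[1, 0], [2, 2]]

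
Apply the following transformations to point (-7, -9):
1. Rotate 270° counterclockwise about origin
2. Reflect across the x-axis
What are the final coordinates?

Step 1: Rotate 270° → (-9, 7)
Step 2: Reflect across x-axis → (-9, -7)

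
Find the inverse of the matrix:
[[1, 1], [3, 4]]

For [[a,b],[c,d]], inverse = (1/det)·[[d,-b],[-c,a]]
det = (1)(4) - (1)(3) = 4 - 3 = 1
Inverse = [[4, -1], [-3, 1]]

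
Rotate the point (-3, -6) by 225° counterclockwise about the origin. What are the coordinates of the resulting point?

Rotation matrix for 225°: [[cos 225°, -sin 225°], [sin 225°, cos 225°]] ≈ [[-0.707107, 0.707107], [-0.707107, -0.707107]]
[[-0.707107, 0.707107], [-0.707107, -0.707107]] × [-3, -6]ᵀ ≈ [-2.1213, 6.3640]ᵀ
Result: (-2.1213, 6.3640)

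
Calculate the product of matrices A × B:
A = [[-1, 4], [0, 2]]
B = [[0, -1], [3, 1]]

Matrix multiplication:
C[0][0] = -1×0 + 4×3 = 12
C[0][1] = -1×-1 + 4×1 = 5
C[1][0] = 0×0 + 2×3 = 6
C[1][1] = 0×-1 + 2×1 = 2
Result: [[12, 5], [6, 2]]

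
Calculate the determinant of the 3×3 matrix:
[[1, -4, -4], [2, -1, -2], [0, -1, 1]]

Expansion along first row:
det = 1·det([[-1,-2],[-1,1]]) - -4·det([[2,-2],[0,1]]) + -4·det([[2,-1],[0,-1]])
    = 1·(-1·1 - -2·-1) - -4·(2·1 - -2·0) + -4·(2·-1 - -1·0)
    = 1·-3 - -4·2 + -4·-2
    = -3 + 8 + 8 = 13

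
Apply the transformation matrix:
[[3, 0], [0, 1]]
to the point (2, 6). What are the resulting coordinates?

Matrix multiplication:
[[3, 0], [0, 1]] × [2, 6]ᵀ
= [(3)(2) + (0)(6), (0)(2) + (1)(6)]ᵀ
= [6, 6]ᵀ
Result: (6, 6)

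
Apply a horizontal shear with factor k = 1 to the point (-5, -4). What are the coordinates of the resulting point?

Shear matrix for horizontal shear with factor k = 1:
[[1, 1], [0, 1]]
Result: (-5, -4) → (-9, -4)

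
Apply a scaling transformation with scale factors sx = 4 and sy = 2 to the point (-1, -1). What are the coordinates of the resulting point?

Scaling matrix:
[[4, 0], [0, 2]]
Result: (-1 × 4, -1 × 2) = (-4, -2)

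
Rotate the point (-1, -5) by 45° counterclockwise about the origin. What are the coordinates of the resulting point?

Rotation matrix for 45°: [[cos 45°, -sin 45°], [sin 45°, cos 45°]] ≈ [[0.707107, -0.707107], [0.707107, 0.707107]]
[[0.707107, -0.707107], [0.707107, 0.707107]] × [-1, -5]ᵀ ≈ [2.8284, -4.2426]ᵀ
Result: (2.8284, -4.2426)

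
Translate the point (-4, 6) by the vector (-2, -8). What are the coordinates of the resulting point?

Translation by (-2, -8) (homogeneous matrix [[1, 0, -2], [0, 1, -8], [0, 0, 1]]):
x' = -4 + -2 = -6
y' = 6 + -8 = -2
Result: (-6, -2)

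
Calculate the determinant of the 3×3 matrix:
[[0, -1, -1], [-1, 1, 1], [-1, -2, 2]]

Expansion along first row:
det = 0·det([[1,1],[-2,2]]) - -1·det([[-1,1],[-1,2]]) + -1·det([[-1,1],[-1,-2]])
    = 0·(1·2 - 1·-2) - -1·(-1·2 - 1·-1) + -1·(-1·-2 - 1·-1)
    = 0·4 - -1·-1 + -1·3
    = 0 + -1 + -3 = -4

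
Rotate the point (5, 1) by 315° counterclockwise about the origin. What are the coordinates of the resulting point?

Rotation matrix for 315°: [[cos 315°, -sin 315°], [sin 315°, cos 315°]] ≈ [[0.707107, 0.707107], [-0.707107, 0.707107]]
[[0.707107, 0.707107], [-0.707107, 0.707107]] × [5, 1]ᵀ ≈ [4.2426, -2.8284]ᵀ
Result: (4.2426, -2.8284)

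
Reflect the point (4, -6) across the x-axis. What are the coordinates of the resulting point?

Reflection across x-axis: (4, -6) → (4, 6)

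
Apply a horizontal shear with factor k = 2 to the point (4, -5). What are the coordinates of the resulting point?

Shear matrix for horizontal shear with factor k = 2:
[[1, 2], [0, 1]]
Result: (4, -5) → (-6, -5)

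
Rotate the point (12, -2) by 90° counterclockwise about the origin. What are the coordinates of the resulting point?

Rotation matrix for 90°: [[cos 90°, -sin 90°], [sin 90°, cos 90°]] = [[0, -1], [1, 0]]
[[0, -1], [1, 0]] × [12, -2]ᵀ = [2, 12]ᵀ
Result: (2, 12)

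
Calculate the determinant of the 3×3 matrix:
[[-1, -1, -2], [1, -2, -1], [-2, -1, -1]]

Expansion along first row:
det = -1·det([[-2,-1],[-1,-1]]) - -1·det([[1,-1],[-2,-1]]) + -2·det([[1,-2],[-2,-1]])
    = -1·(-2·-1 - -1·-1) - -1·(1·-1 - -1·-2) + -2·(1·-1 - -2·-2)
    = -1·1 - -1·-3 + -2·-5
    = -1 + -3 + 10 = 6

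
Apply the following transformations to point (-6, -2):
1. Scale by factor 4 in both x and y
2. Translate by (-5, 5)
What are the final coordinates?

Step 1: Scale (-6, -2) by 4 → (-24, -8)
Step 2: Translate by (-5, 5) → (-29, -3)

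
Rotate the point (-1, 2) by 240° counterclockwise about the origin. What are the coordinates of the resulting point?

Rotation matrix for 240°: [[cos 240°, -sin 240°], [sin 240°, cos 240°]] ≈ [[-0.500000, 0.866025], [-0.866025, -0.500000]]
[[-0.500000, 0.866025], [-0.866025, -0.500000]] × [-1, 2]ᵀ ≈ [2.2321, -0.1340]ᵀ
Result: (2.2321, -0.1340)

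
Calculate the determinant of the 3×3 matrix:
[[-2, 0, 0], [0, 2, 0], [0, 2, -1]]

Expansion along first row:
det = -2·det([[2,0],[2,-1]]) - 0·det([[0,0],[0,-1]]) + 0·det([[0,2],[0,2]])
    = -2·(2·-1 - 0·2) - 0·(0·-1 - 0·0) + 0·(0·2 - 2·0)
    = -2·-2 - 0·0 + 0·0
    = 4 + 0 + 0 = 4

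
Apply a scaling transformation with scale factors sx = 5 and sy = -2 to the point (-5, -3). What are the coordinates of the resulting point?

Scaling matrix:
[[5, 0], [0, -2]]
Result: (-5 × 5, -3 × -2) = (-25, 6)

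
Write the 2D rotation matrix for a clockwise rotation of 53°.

Rotation matrix formula: [[cos θ, -sin θ], [sin θ, cos θ]]
A clockwise rotation by 53° is equivalent to a counterclockwise rotation by -53°.
For θ = -53°:
cos(-53°) = 0.6018
sin(-53°) = -0.7986
Result: [[0.6018, 0.7986], [-0.7986, 0.6018]]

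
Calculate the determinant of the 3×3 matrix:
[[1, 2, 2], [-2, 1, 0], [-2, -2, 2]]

Expansion along first row:
det = 1·det([[1,0],[-2,2]]) - 2·det([[-2,0],[-2,2]]) + 2·det([[-2,1],[-2,-2]])
    = 1·(1·2 - 0·-2) - 2·(-2·2 - 0·-2) + 2·(-2·-2 - 1·-2)
    = 1·2 - 2·-4 + 2·6
    = 2 + 8 + 12 = 22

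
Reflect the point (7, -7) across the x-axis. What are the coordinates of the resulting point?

Reflection across x-axis: (7, -7) → (7, 7)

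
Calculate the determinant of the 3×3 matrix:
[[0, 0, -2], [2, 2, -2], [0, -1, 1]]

Expansion along first row:
det = 0·det([[2,-2],[-1,1]]) - 0·det([[2,-2],[0,1]]) + -2·det([[2,2],[0,-1]])
    = 0·(2·1 - -2·-1) - 0·(2·1 - -2·0) + -2·(2·-1 - 2·0)
    = 0·0 - 0·2 + -2·-2
    = 0 + 0 + 4 = 4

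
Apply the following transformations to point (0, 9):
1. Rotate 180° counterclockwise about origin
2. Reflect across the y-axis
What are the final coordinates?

Step 1: Rotate 180° → (0, -9)
Step 2: Reflect across y-axis → (0, -9)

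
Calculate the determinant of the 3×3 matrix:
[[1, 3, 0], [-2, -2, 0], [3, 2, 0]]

Expansion along first row:
det = 1·det([[-2,0],[2,0]]) - 3·det([[-2,0],[3,0]]) + 0·det([[-2,-2],[3,2]])
    = 1·(-2·0 - 0·2) - 3·(-2·0 - 0·3) + 0·(-2·2 - -2·3)
    = 1·0 - 3·0 + 0·2
    = 0 + 0 + 0 = 0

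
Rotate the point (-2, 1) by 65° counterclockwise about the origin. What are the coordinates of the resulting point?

Rotation matrix for 65°: [[cos 65°, -sin 65°], [sin 65°, cos 65°]] ≈ [[0.422618, -0.906308], [0.906308, 0.422618]]
[[0.422618, -0.906308], [0.906308, 0.422618]] × [-2, 1]ᵀ ≈ [-1.7515, -1.3900]ᵀ
Result: (-1.7515, -1.3900)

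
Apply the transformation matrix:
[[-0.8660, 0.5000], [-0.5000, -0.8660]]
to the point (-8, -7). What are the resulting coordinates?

Matrix multiplication:
[[-0.8660, 0.5000], [-0.5000, -0.8660]] × [-8, -7]ᵀ
= [(-0.8660)(-8) + (0.5000)(-7), (-0.5000)(-8) + (-0.8660)(-7)]ᵀ
= [3.4280, 10.0620]ᵀ
Result: (3.4280, 10.0620)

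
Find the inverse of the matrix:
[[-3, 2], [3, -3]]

For [[a,b],[c,d]], inverse = (1/det)·[[d,-b],[-c,a]]
det = (-3)(-3) - (2)(3) = 9 - 6 = 3
Inverse = (1/3)·[[-3, -2], [-3, -3]]
= [[-1, -2/3], [-1, -1]]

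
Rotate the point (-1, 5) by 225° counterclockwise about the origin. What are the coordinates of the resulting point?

Rotation matrix for 225°: [[cos 225°, -sin 225°], [sin 225°, cos 225°]] ≈ [[-0.707107, 0.707107], [-0.707107, -0.707107]]
[[-0.707107, 0.707107], [-0.707107, -0.707107]] × [-1, 5]ᵀ ≈ [4.2426, -2.8284]ᵀ
Result: (4.2426, -2.8284)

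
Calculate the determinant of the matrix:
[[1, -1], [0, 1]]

For a 2×2 matrix [[a, b], [c, d]], det = ad - bc
det = (1)(1) - (-1)(0) = 1 - 0 = 1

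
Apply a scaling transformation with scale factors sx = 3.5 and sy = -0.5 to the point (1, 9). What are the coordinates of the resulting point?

Scaling matrix:
[[3.50, 0], [0, -0.50]]
Result: (1 × 3.5, 9 × -0.5) = (3.5, -4.5)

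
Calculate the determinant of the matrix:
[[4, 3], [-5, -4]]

For a 2×2 matrix [[a, b], [c, d]], det = ad - bc
det = (4)(-4) - (3)(-5) = -16 - -15 = -1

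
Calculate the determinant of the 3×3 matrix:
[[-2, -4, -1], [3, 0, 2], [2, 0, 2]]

Expansion along first row:
det = -2·det([[0,2],[0,2]]) - -4·det([[3,2],[2,2]]) + -1·det([[3,0],[2,0]])
    = -2·(0·2 - 2·0) - -4·(3·2 - 2·2) + -1·(3·0 - 0·2)
    = -2·0 - -4·2 + -1·0
    = 0 + 8 + 0 = 8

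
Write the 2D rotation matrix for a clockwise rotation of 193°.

Rotation matrix formula: [[cos θ, -sin θ], [sin θ, cos θ]]
A clockwise rotation by 193° is equivalent to a counterclockwise rotation by -193°.
For θ = -193°:
cos(-193°) = -0.9744
sin(-193°) = 0.2250
Result: [[-0.9744, -0.2250], [0.2250, -0.9744]]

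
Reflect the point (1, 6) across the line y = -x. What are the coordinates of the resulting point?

Reflection across line y = -x: (1, 6) → (-6, -1)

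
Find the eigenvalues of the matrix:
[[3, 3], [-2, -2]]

Characteristic equation: det(A - λI) = 0
λ² - (trace)λ + (det) = 0
trace = 3 + -2 = 1, det = (3)(-2) - (3)(-2) = 0
λ² - (1)λ + (0) = 0
λ = (1 ± √((1)² - 4·(0))) / 2 = (1 ± √1) / 2
Solving: λ = 0, 1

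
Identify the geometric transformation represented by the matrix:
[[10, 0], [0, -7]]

This matrix represents: non-uniform scaling by sx = 10, sy = -7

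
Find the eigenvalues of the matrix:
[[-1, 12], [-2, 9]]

Characteristic equation: det(A - λI) = 0
λ² - (trace)λ + (det) = 0
trace = -1 + 9 = 8, det = (-1)(9) - (12)(-2) = 15
λ² - (8)λ + (15) = 0
λ = (8 ± √((8)² - 4·(15))) / 2 = (8 ± √4) / 2
Solving: λ = 3, 5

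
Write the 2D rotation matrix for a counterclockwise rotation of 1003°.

Rotation matrix formula: [[cos θ, -sin θ], [sin θ, cos θ]]
For θ = 1003°:
cos(1003°) = 0.2250
sin(1003°) = -0.9744
Result: [[0.2250, 0.9744], [-0.9744, 0.2250]]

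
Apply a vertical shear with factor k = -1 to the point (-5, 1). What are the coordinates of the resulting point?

Shear matrix for vertical shear with factor k = -1:
[[1, 0], [-1, 1]]
Result: (-5, 1) → (-5, 6)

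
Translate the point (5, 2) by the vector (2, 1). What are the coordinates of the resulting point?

Translation by (2, 1) (homogeneous matrix [[1, 0, 2], [0, 1, 1], [0, 0, 1]]):
x' = 5 + 2 = 7
y' = 2 + 1 = 3
Result: (7, 3)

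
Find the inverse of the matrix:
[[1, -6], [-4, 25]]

For [[a,b],[c,d]], inverse = (1/det)·[[d,-b],[-c,a]]
det = (1)(25) - (-6)(-4) = 25 - 24 = 1
Inverse = [[25, 6], [4, 1]]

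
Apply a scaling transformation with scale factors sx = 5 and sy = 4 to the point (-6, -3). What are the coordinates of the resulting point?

Scaling matrix:
[[5, 0], [0, 4]]
Result: (-6 × 5, -3 × 4) = (-30, -12)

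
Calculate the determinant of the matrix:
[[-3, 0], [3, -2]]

For a 2×2 matrix [[a, b], [c, d]], det = ad - bc
det = (-3)(-2) - (0)(3) = 6 - 0 = 6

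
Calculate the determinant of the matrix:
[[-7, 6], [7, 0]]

For a 2×2 matrix [[a, b], [c, d]], det = ad - bc
det = (-7)(0) - (6)(7) = 0 - 42 = -42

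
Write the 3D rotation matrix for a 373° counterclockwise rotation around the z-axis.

Rotation matrix for counterclockwise 373° around z-axis:
cos(373°) = 0.9744, sin(373°) = 0.2250
Result: [[0.9744, -0.2250, 0], [0.2250, 0.9744, 0], [0, 0, 1]]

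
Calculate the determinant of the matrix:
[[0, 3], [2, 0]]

For a 2×2 matrix [[a, b], [c, d]], det = ad - bc
det = (0)(0) - (3)(2) = 0 - 6 = -6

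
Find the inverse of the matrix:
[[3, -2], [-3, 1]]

For [[a,b],[c,d]], inverse = (1/det)·[[d,-b],[-c,a]]
det = (3)(1) - (-2)(-3) = 3 - 6 = -3
Inverse = (1/-3)·[[1, 2], [3, 3]]
= [[-1/3, -2/3], [-1, -1]]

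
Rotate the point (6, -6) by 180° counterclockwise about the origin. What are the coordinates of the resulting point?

Rotation matrix for 180°: [[cos 180°, -sin 180°], [sin 180°, cos 180°]] = [[-1, 0], [0, -1]]
[[-1, 0], [0, -1]] × [6, -6]ᵀ = [-6, 6]ᵀ
Result: (-6, 6)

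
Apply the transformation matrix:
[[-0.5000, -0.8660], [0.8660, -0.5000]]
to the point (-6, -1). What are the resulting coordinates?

Matrix multiplication:
[[-0.5000, -0.8660], [0.8660, -0.5000]] × [-6, -1]ᵀ
= [(-0.5000)(-6) + (-0.8660)(-1), (0.8660)(-6) + (-0.5000)(-1)]ᵀ
= [3.8660, -4.6960]ᵀ
Result: (3.8660, -4.6960)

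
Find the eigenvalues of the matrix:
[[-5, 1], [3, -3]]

Characteristic equation: det(A - λI) = 0
λ² - (trace)λ + (det) = 0
trace = -5 + -3 = -8, det = (-5)(-3) - (1)(3) = 12
λ² - (-8)λ + (12) = 0
λ = (-8 ± √((-8)² - 4·(12))) / 2 = (-8 ± √16) / 2
Solving: λ = -6, -2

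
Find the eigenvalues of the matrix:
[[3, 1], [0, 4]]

Characteristic equation: det(A - λI) = 0
λ² - (trace)λ + (det) = 0
trace = 3 + 4 = 7, det = (3)(4) - (1)(0) = 12
λ² - (7)λ + (12) = 0
λ = (7 ± √((7)² - 4·(12))) / 2 = (7 ± √1) / 2
Solving: λ = 3, 4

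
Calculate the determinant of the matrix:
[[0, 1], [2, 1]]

For a 2×2 matrix [[a, b], [c, d]], det = ad - bc
det = (0)(1) - (1)(2) = 0 - 2 = -2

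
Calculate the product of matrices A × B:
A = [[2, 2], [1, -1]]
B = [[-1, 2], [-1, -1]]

Matrix multiplication:
C[0][0] = 2×-1 + 2×-1 = -4
C[0][1] = 2×2 + 2×-1 = 2
C[1][0] = 1×-1 + -1×-1 = 0
C[1][1] = 1×2 + -1×-1 = 3
Result: [[-4, 2], [0, 3]]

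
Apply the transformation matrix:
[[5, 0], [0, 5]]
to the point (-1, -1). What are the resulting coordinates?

Matrix multiplication:
[[5, 0], [0, 5]] × [-1, -1]ᵀ
= [(5)(-1) + (0)(-1), (0)(-1) + (5)(-1)]ᵀ
= [-5, -5]ᵀ
Result: (-5, -5)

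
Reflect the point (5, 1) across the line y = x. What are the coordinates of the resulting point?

Reflection across line y = x: (5, 1) → (1, 5)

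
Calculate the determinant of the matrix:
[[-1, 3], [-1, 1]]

For a 2×2 matrix [[a, b], [c, d]], det = ad - bc
det = (-1)(1) - (3)(-1) = -1 - -3 = 2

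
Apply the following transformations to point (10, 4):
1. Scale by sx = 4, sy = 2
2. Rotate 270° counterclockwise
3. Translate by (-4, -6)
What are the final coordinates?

Step 1: Scale → (40, 8)
Step 2: Rotate 270° → (8, -40)
Step 3: Translate → (4, -46)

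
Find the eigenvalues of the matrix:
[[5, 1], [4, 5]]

Characteristic equation: det(A - λI) = 0
λ² - (trace)λ + (det) = 0
trace = 5 + 5 = 10, det = (5)(5) - (1)(4) = 21
λ² - (10)λ + (21) = 0
λ = (10 ± √((10)² - 4·(21))) / 2 = (10 ± √16) / 2
Solving: λ = 3, 7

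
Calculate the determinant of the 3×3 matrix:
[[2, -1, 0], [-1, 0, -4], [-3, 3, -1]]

Expansion along first row:
det = 2·det([[0,-4],[3,-1]]) - -1·det([[-1,-4],[-3,-1]]) + 0·det([[-1,0],[-3,3]])
    = 2·(0·-1 - -4·3) - -1·(-1·-1 - -4·-3) + 0·(-1·3 - 0·-3)
    = 2·12 - -1·-11 + 0·-3
    = 24 + -11 + 0 = 13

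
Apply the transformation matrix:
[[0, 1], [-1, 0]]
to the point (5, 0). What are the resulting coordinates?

Matrix multiplication:
[[0, 1], [-1, 0]] × [5, 0]ᵀ
= [(0)(5) + (1)(0), (-1)(5) + (0)(0)]ᵀ
= [0, -5]ᵀ
Result: (0, -5)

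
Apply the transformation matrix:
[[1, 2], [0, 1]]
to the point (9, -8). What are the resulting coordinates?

Matrix multiplication:
[[1, 2], [0, 1]] × [9, -8]ᵀ
= [(1)(9) + (2)(-8), (0)(9) + (1)(-8)]ᵀ
= [-7, -8]ᵀ
Result: (-7, -8)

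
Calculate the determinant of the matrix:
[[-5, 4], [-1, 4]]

For a 2×2 matrix [[a, b], [c, d]], det = ad - bc
det = (-5)(4) - (4)(-1) = -20 - -4 = -16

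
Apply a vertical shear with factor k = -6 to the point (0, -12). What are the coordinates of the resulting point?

Shear matrix for vertical shear with factor k = -6:
[[1, 0], [-6, 1]]
Result: (0, -12) → (0, -12)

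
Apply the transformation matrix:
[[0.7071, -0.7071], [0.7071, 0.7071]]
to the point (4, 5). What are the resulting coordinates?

Matrix multiplication:
[[0.7071, -0.7071], [0.7071, 0.7071]] × [4, 5]ᵀ
= [(0.7071)(4) + (-0.7071)(5), (0.7071)(4) + (0.7071)(5)]ᵀ
= [-0.7071, 6.3639]ᵀ
Result: (-0.7071, 6.3639)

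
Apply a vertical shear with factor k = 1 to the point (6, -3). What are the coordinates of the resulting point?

Shear matrix for vertical shear with factor k = 1:
[[1, 0], [1, 1]]
Result: (6, -3) → (6, 3)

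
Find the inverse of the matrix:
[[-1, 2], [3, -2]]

For [[a,b],[c,d]], inverse = (1/det)·[[d,-b],[-c,a]]
det = (-1)(-2) - (2)(3) = 2 - 6 = -4
Inverse = (1/-4)·[[-2, -2], [-3, -1]]
= [[1/2, 1/2], [3/4, 1/4]]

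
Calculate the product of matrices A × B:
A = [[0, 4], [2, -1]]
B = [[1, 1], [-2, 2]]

Matrix multiplication:
C[0][0] = 0×1 + 4×-2 = -8
C[0][1] = 0×1 + 4×2 = 8
C[1][0] = 2×1 + -1×-2 = 4
C[1][1] = 2×1 + -1×2 = 0
Result: [[-8, 8], [4, 0]]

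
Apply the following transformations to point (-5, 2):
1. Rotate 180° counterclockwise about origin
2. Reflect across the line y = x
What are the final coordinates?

Step 1: Rotate 180° → (5, -2)
Step 2: Reflect across line y = x → (-2, 5)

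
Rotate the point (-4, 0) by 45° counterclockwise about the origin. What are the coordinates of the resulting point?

Rotation matrix for 45°: [[cos 45°, -sin 45°], [sin 45°, cos 45°]] ≈ [[0.707107, -0.707107], [0.707107, 0.707107]]
[[0.707107, -0.707107], [0.707107, 0.707107]] × [-4, 0]ᵀ ≈ [-2.8284, -2.8284]ᵀ
Result: (-2.8284, -2.8284)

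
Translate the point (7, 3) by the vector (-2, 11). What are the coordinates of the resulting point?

Translation by (-2, 11) (homogeneous matrix [[1, 0, -2], [0, 1, 11], [0, 0, 1]]):
x' = 7 + -2 = 5
y' = 3 + 11 = 14
Result: (5, 14)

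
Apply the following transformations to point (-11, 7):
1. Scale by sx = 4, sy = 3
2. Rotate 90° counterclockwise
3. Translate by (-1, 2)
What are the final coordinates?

Step 1: Scale → (-44, 21)
Step 2: Rotate 90° → (-21, -44)
Step 3: Translate → (-22, -42)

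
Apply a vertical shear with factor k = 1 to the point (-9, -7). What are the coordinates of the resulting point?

Shear matrix for vertical shear with factor k = 1:
[[1, 0], [1, 1]]
Result: (-9, -7) → (-9, -16)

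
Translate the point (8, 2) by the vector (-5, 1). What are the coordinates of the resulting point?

Translation by (-5, 1) (homogeneous matrix [[1, 0, -5], [0, 1, 1], [0, 0, 1]]):
x' = 8 + -5 = 3
y' = 2 + 1 = 3
Result: (3, 3)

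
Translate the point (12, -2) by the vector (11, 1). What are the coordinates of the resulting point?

Translation by (11, 1) (homogeneous matrix [[1, 0, 11], [0, 1, 1], [0, 0, 1]]):
x' = 12 + 11 = 23
y' = -2 + 1 = -1
Result: (23, -1)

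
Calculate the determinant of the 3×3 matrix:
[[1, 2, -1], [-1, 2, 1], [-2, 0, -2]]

Expansion along first row:
det = 1·det([[2,1],[0,-2]]) - 2·det([[-1,1],[-2,-2]]) + -1·det([[-1,2],[-2,0]])
    = 1·(2·-2 - 1·0) - 2·(-1·-2 - 1·-2) + -1·(-1·0 - 2·-2)
    = 1·-4 - 2·4 + -1·4
    = -4 + -8 + -4 = -16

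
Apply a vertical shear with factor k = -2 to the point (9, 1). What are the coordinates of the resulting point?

Shear matrix for vertical shear with factor k = -2:
[[1, 0], [-2, 1]]
Result: (9, 1) → (9, -17)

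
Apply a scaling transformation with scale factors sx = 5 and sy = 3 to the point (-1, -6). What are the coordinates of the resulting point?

Scaling matrix:
[[5, 0], [0, 3]]
Result: (-1 × 5, -6 × 3) = (-5, -18)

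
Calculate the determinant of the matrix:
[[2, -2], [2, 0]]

For a 2×2 matrix [[a, b], [c, d]], det = ad - bc
det = (2)(0) - (-2)(2) = 0 - -4 = 4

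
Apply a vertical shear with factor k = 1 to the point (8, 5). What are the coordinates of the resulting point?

Shear matrix for vertical shear with factor k = 1:
[[1, 0], [1, 1]]
Result: (8, 5) → (8, 13)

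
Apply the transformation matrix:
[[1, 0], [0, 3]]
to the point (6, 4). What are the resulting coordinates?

Matrix multiplication:
[[1, 0], [0, 3]] × [6, 4]ᵀ
= [(1)(6) + (0)(4), (0)(6) + (3)(4)]ᵀ
= [6, 12]ᵀ
Result: (6, 12)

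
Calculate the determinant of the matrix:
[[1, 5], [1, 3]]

For a 2×2 matrix [[a, b], [c, d]], det = ad - bc
det = (1)(3) - (5)(1) = 3 - 5 = -2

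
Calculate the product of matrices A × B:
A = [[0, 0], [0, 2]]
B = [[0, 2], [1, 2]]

Matrix multiplication:
C[0][0] = 0×0 + 0×1 = 0
C[0][1] = 0×2 + 0×2 = 0
C[1][0] = 0×0 + 2×1 = 2
C[1][1] = 0×2 + 2×2 = 4
Result: [[0, 0], [2, 4]]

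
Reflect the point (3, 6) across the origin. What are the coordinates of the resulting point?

Reflection across origin: (3, 6) → (-3, -6)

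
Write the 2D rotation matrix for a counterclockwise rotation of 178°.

Rotation matrix formula: [[cos θ, -sin θ], [sin θ, cos θ]]
For θ = 178°:
cos(178°) = -0.9994
sin(178°) = 0.0349
Result: [[-0.9994, -0.0349], [0.0349, -0.9994]]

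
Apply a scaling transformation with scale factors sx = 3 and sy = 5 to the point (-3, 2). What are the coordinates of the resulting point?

Scaling matrix:
[[3, 0], [0, 5]]
Result: (-3 × 3, 2 × 5) = (-9, 10)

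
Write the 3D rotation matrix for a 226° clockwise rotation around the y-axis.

Rotation matrix for clockwise 226° around y-axis:
A clockwise rotation by 226° is a counterclockwise rotation by -226°.
cos(-226°) = -0.6947, sin(-226°) = 0.7193
Result: [[-0.6947, 0, 0.7193], [0, 1, 0], [-0.7193, 0, -0.6947]]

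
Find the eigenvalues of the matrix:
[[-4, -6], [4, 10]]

Characteristic equation: det(A - λI) = 0
λ² - (trace)λ + (det) = 0
trace = -4 + 10 = 6, det = (-4)(10) - (-6)(4) = -16
λ² - (6)λ + (-16) = 0
λ = (6 ± √((6)² - 4·(-16))) / 2 = (6 ± √100) / 2
Solving: λ = -2, 8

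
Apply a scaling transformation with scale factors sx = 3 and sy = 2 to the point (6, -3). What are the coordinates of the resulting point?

Scaling matrix:
[[3, 0], [0, 2]]
Result: (6 × 3, -3 × 2) = (18, -6)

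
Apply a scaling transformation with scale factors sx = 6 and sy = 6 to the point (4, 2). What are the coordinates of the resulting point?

Scaling matrix:
[[6, 0], [0, 6]]
Result: (4 × 6, 2 × 6) = (24, 12)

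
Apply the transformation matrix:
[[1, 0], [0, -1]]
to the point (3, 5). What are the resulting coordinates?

Matrix multiplication:
[[1, 0], [0, -1]] × [3, 5]ᵀ
= [(1)(3) + (0)(5), (0)(3) + (-1)(5)]ᵀ
= [3, -5]ᵀ
Result: (3, -5)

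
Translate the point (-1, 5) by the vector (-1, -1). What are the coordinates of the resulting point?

Translation by (-1, -1) (homogeneous matrix [[1, 0, -1], [0, 1, -1], [0, 0, 1]]):
x' = -1 + -1 = -2
y' = 5 + -1 = 4
Result: (-2, 4)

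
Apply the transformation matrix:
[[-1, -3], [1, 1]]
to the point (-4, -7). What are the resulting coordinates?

Matrix multiplication:
[[-1, -3], [1, 1]] × [-4, -7]ᵀ
= [(-1)(-4) + (-3)(-7), (1)(-4) + (1)(-7)]ᵀ
= [25, -11]ᵀ
Result: (25, -11)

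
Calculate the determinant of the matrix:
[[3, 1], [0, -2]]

For a 2×2 matrix [[a, b], [c, d]], det = ad - bc
det = (3)(-2) - (1)(0) = -6 - 0 = -6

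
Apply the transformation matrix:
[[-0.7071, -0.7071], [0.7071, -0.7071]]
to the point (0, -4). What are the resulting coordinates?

Matrix multiplication:
[[-0.7071, -0.7071], [0.7071, -0.7071]] × [0, -4]ᵀ
= [(-0.7071)(0) + (-0.7071)(-4), (0.7071)(0) + (-0.7071)(-4)]ᵀ
= [2.8284, 2.8284]ᵀ
Result: (2.8284, 2.8284)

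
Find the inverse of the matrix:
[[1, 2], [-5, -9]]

For [[a,b],[c,d]], inverse = (1/det)·[[d,-b],[-c,a]]
det = (1)(-9) - (2)(-5) = -9 - -10 = 1
Inverse = [[-9, -2], [5, 1]]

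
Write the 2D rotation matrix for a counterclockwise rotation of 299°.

Rotation matrix formula: [[cos θ, -sin θ], [sin θ, cos θ]]
For θ = 299°:
cos(299°) = 0.4848
sin(299°) = -0.8746
Result: [[0.4848, 0.8746], [-0.8746, 0.4848]]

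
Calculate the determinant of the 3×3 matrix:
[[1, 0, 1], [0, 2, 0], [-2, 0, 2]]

Expansion along first row:
det = 1·det([[2,0],[0,2]]) - 0·det([[0,0],[-2,2]]) + 1·det([[0,2],[-2,0]])
    = 1·(2·2 - 0·0) - 0·(0·2 - 0·-2) + 1·(0·0 - 2·-2)
    = 1·4 - 0·0 + 1·4
    = 4 + 0 + 4 = 8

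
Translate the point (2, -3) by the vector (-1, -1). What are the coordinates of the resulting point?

Translation by (-1, -1) (homogeneous matrix [[1, 0, -1], [0, 1, -1], [0, 0, 1]]):
x' = 2 + -1 = 1
y' = -3 + -1 = -4
Result: (1, -4)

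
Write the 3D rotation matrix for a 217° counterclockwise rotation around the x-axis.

Rotation matrix for counterclockwise 217° around x-axis:
cos(217°) = -0.7986, sin(217°) = -0.6018
Result: [[1, 0, 0], [0, -0.7986, 0.6018], [0, -0.6018, -0.7986]]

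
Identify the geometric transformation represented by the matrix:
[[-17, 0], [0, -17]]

This matrix represents: uniform scaling by factor -17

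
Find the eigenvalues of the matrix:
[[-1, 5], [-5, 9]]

Characteristic equation: det(A - λI) = 0
λ² - (trace)λ + (det) = 0
trace = -1 + 9 = 8, det = (-1)(9) - (5)(-5) = 16
λ² - (8)λ + (16) = 0
λ = (8 ± √((8)² - 4·(16))) / 2 = (8 ± √0) / 2
Solving: λ = 4, 4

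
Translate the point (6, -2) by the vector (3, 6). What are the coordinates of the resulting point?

Translation by (3, 6) (homogeneous matrix [[1, 0, 3], [0, 1, 6], [0, 0, 1]]):
x' = 6 + 3 = 9
y' = -2 + 6 = 4
Result: (9, 4)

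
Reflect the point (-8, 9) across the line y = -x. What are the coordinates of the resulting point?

Reflection across line y = -x: (-8, 9) → (-9, 8)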